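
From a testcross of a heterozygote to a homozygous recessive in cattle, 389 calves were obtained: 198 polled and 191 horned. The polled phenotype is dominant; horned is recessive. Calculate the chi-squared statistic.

A testcross of a heterozygote (Aa × aa) gives a 1:1 phenotypic ratio.
The 1:1 ratio has 2 parts, so with N = 389 the expected counts are:
  polled: 389 × 1/2 = 194.5
  horned: 389 × 1/2 = 194.5
χ² = Σ (O − E)² / E
  polled: (198 − 194.5)² / 194.5 = 0.0630
  horned: (191 − 194.5)² / 194.5 = 0.0630
χ² = 0.0630 + 0.0630 = 0.126

0.126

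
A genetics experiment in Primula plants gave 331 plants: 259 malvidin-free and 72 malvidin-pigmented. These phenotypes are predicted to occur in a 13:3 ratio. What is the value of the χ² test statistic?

1.958

Under the 13:3 hypothesis (Σ ratio = 16, N = 331):
  malvidin-free: 331 × 13/16 = 268.9375
  malvidin-pigmented: 331 × 3/16 = 62.0625
χ² = Σ (O − E)² / E
  malvidin-free: (259 − 268.9375)² / 268.9375 = 0.3672
  malvidin-pigmented: (72 − 62.0625)² / 62.0625 = 1.5912
χ² = 0.3672 + 1.5912 = 1.9584 ≈ 1.958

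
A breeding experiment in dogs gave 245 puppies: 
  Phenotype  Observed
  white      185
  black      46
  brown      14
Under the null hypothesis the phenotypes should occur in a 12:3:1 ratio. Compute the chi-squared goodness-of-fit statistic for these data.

Total ratio parts = 16. Expected numbers out of 245:
  white: 245 × 12/16 = 183.75
  black: 245 × 3/16 = 45.9375
  brown: 245 × 1/16 = 15.3125
χ² = Σ (O − E)² / E
  white: (185 − 183.75)² / 183.75 = 0.0085
  black: (46 − 45.9375)² / 45.9375 = 0.0001
  brown: (14 − 15.3125)² / 15.3125 = 0.1125
χ² = 0.0085 + 0.0001 + 0.1125 = 0.1211 ≈ 0.121

0.121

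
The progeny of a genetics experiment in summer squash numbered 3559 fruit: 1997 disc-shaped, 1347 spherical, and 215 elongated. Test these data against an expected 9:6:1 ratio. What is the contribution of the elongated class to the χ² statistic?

0.249

The 9:6:1 ratio has 16 parts, so with N = 3559 the expected counts are:
  disc-shaped: 3559 × 9/16 = 2001.9375
  spherical: 3559 × 6/16 = 1334.625
  elongated: 3559 × 1/16 = 222.4375
Contribution of elongated: (215 − 222.4375)² / 222.4375 = 0.2487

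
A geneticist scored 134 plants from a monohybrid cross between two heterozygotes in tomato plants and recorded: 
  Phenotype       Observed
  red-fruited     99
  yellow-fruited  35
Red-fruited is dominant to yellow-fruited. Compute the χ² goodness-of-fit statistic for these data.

For a monohybrid cross between heterozygotes with complete dominance, the expected phenotypic ratio is 3:1.
Under the 3:1 hypothesis (Σ ratio = 4, N = 134):
  red-fruited: 134 × 3/4 = 100.5
  yellow-fruited: 134 × 1/4 = 33.5
χ² = Σ (O − E)² / E
  red-fruited: (99 − 100.5)² / 100.5 = 0.0224
  yellow-fruited: (35 − 33.5)² / 33.5 = 0.0672
χ² = 0.0224 + 0.0672 = 0.0896 ≈ 0.090

0.090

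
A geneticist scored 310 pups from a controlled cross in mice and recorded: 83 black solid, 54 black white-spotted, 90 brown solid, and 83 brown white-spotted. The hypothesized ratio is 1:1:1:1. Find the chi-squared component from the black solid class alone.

0.390

The 1:1:1:1 ratio has 4 parts, so with N = 310 the expected counts are:
  black solid: 310 × 1/4 = 77.5
  black white-spotted: 310 × 1/4 = 77.5
  brown solid: 310 × 1/4 = 77.5
  brown white-spotted: 310 × 1/4 = 77.5
Contribution of black solid: (83 − 77.5)² / 77.5 = 0.3903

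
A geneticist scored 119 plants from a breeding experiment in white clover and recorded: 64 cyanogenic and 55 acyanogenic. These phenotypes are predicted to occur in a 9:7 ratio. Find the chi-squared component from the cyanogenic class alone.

0.129

Total ratio parts = 16. Expected numbers out of 119:
  cyanogenic: 119 × 9/16 = 66.9375
  acyanogenic: 119 × 7/16 = 52.0625
Contribution of cyanogenic: (64 − 66.9375)² / 66.9375 = 0.1289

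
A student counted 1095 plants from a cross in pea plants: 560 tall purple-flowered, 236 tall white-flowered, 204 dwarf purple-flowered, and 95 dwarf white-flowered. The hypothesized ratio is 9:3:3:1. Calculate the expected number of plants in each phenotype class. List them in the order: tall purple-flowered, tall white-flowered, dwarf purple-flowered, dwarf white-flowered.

Under the 9:3:3:1 hypothesis (Σ ratio = 16, N = 1095):
  tall purple-flowered: 1095 × 9/16 = 615.9375
  tall white-flowered: 1095 × 3/16 = 205.3125
  dwarf purple-flowered: 1095 × 3/16 = 205.3125
  dwarf white-flowered: 1095 × 1/16 = 68.4375

615.9375, 205.3125, 205.3125, 68.4375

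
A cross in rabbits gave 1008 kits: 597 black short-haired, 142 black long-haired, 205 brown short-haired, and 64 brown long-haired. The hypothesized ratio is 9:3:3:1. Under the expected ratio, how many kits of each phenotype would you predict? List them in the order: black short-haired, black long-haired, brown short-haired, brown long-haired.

567, 189, 189, 63

Expected counts for N = 1008 under a 9:3:3:1 ratio (total parts = 16):
  black short-haired: 1008 × 9/16 = 567
  black long-haired: 1008 × 3/16 = 189
  brown short-haired: 1008 × 3/16 = 189
  brown long-haired: 1008 × 1/16 = 63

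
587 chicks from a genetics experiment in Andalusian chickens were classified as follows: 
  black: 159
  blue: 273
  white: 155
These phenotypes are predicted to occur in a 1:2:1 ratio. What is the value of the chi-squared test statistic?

2.918

The 1:2:1 ratio has 4 parts, so with N = 587 the expected counts are:
  black: 587 × 1/4 = 146.75
  blue: 587 × 2/4 = 293.5
  white: 587 × 1/4 = 146.75
χ² = Σ (O − E)² / E
  black: (159 − 146.75)² / 146.75 = 1.0226
  blue: (273 − 293.5)² / 293.5 = 1.4319
  white: (155 − 146.75)² / 146.75 = 0.4638
χ² = 1.0226 + 1.4319 + 0.4638 = 2.9183 ≈ 2.918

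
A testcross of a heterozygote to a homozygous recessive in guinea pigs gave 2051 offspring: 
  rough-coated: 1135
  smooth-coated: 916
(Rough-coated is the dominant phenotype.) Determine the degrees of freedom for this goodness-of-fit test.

A testcross of a heterozygote (Aa × aa) gives a 1:1 phenotypic ratio.
A goodness-of-fit test with 2 phenotype classes has df = 2 − 1 = 1.

1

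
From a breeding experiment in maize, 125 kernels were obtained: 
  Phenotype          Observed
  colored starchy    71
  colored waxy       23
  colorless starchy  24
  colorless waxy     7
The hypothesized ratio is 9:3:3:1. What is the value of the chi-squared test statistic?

0.113

Under the 9:3:3:1 hypothesis (Σ ratio = 16, N = 125):
  colored starchy: 125 × 9/16 = 70.3125
  colored waxy: 125 × 3/16 = 23.4375
  colorless starchy: 125 × 3/16 = 23.4375
  colorless waxy: 125 × 1/16 = 7.8125
χ² = Σ (O − E)² / E
  colored starchy: (71 − 70.3125)² / 70.3125 = 0.0067
  colored waxy: (23 − 23.4375)² / 23.4375 = 0.0082
  colorless starchy: (24 − 23.4375)² / 23.4375 = 0.0135
  colorless waxy: (7 − 7.8125)² / 7.8125 = 0.0845
χ² = 0.0067 + 0.0082 + 0.0135 + 0.0845 = 0.1129 ≈ 0.113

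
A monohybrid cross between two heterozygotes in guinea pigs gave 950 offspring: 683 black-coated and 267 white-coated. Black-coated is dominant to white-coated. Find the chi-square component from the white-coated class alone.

3.664

For a monohybrid cross between heterozygotes with complete dominance, the expected phenotypic ratio is 3:1.
Under the 3:1 hypothesis (Σ ratio = 4, N = 950):
  black-coated: 950 × 3/4 = 712.5
  white-coated: 950 × 1/4 = 237.5
Contribution of white-coated: (267 − 237.5)² / 237.5 = 3.6642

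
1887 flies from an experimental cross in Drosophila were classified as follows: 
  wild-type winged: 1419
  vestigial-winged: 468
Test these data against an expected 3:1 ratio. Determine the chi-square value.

0.040

Total ratio parts = 4. Expected numbers out of 1887:
  wild-type winged: 1887 × 3/4 = 1415.25
  vestigial-winged: 1887 × 1/4 = 471.75
χ² = Σ (O − E)² / E
  wild-type winged: (1419 − 1415.25)² / 1415.25 = 0.0099
  vestigial-winged: (468 − 471.75)² / 471.75 = 0.0298
χ² = 0.0099 + 0.0298 = 0.0397 ≈ 0.040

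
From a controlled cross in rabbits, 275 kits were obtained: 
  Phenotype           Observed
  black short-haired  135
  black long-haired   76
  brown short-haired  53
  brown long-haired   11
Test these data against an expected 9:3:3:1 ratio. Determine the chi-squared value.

Under the 9:3:3:1 hypothesis (Σ ratio = 16, N = 275):
  black short-haired: 275 × 9/16 = 154.6875
  black long-haired: 275 × 3/16 = 51.5625
  brown short-haired: 275 × 3/16 = 51.5625
  brown long-haired: 275 × 1/16 = 17.1875
χ² = Σ (O − E)² / E
  black short-haired: (135 − 154.6875)² / 154.6875 = 2.5057
  black long-haired: (76 − 51.5625)² / 51.5625 = 11.5819
  brown short-haired: (53 − 51.5625)² / 51.5625 = 0.0401
  brown long-haired: (11 − 17.1875)² / 17.1875 = 2.2275
χ² = 2.5057 + 11.5819 + 0.0401 + 2.2275 = 16.3552 ≈ 16.355

16.355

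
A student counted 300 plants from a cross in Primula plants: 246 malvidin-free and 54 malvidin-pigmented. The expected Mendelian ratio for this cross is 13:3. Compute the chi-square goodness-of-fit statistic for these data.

Under the 13:3 hypothesis (Σ ratio = 16, N = 300):
  malvidin-free: 300 × 13/16 = 243.75
  malvidin-pigmented: 300 × 3/16 = 56.25
χ² = Σ (O − E)² / E
  malvidin-free: (246 − 243.75)² / 243.75 = 0.0208
  malvidin-pigmented: (54 − 56.25)² / 56.25 = 0.0900
χ² = 0.0208 + 0.0900 = 0.1108 ≈ 0.111

0.111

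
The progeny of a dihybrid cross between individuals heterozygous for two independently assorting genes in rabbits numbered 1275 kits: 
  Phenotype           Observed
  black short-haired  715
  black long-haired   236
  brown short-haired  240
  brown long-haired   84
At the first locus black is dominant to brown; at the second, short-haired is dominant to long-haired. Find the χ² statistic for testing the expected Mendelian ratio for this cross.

A dihybrid F₂ with independent assortment and complete dominance at both loci gives a 9:3:3:1 phenotypic ratio.
Total ratio parts = 16. Expected numbers out of 1275:
  black short-haired: 1275 × 9/16 = 717.1875
  black long-haired: 1275 × 3/16 = 239.0625
  brown short-haired: 1275 × 3/16 = 239.0625
  brown long-haired: 1275 × 1/16 = 79.6875
χ² = Σ (O − E)² / E
  black short-haired: (715 − 717.1875)² / 717.1875 = 0.0067
  black long-haired: (236 − 239.0625)² / 239.0625 = 0.0392
  brown short-haired: (240 − 239.0625)² / 239.0625 = 0.0037
  brown long-haired: (84 − 79.6875)² / 79.6875 = 0.2334
χ² = 0.0067 + 0.0392 + 0.0037 + 0.2334 = 0.283

0.283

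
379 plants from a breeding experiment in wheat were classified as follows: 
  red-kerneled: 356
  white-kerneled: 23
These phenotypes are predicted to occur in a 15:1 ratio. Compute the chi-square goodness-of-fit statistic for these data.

0.021

Total ratio parts = 16. Expected numbers out of 379:
  red-kerneled: 379 × 15/16 = 355.3125
  white-kerneled: 379 × 1/16 = 23.6875
χ² = Σ (O − E)² / E
  red-kerneled: (356 − 355.3125)² / 355.3125 = 0.0013
  white-kerneled: (23 − 23.6875)² / 23.6875 = 0.0200
χ² = 0.0013 + 0.0200 = 0.0213 ≈ 0.021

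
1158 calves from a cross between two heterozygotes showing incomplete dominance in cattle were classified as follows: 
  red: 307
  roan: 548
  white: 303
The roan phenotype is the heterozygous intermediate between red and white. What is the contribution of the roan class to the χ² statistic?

1.660

With incomplete dominance, a heterozygote × heterozygote cross gives a 1:2:1 phenotypic ratio.
Under the 1:2:1 hypothesis (Σ ratio = 4, N = 1158):
  red: 1158 × 1/4 = 289.5
  roan: 1158 × 2/4 = 579
  white: 1158 × 1/4 = 289.5
Contribution of roan: (548 − 579)² / 579 = 1.6598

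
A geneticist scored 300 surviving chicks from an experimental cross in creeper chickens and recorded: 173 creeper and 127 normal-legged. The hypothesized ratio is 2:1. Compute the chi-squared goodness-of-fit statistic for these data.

10.935

Total ratio parts = 3. Expected numbers out of 300:
  creeper: 300 × 2/3 = 200
  normal-legged: 300 × 1/3 = 100
χ² = Σ (O − E)² / E
  creeper: (173 − 200)² / 200 = 3.6450
  normal-legged: (127 − 100)² / 100 = 7.2900
χ² = 3.6450 + 7.2900 = 10.935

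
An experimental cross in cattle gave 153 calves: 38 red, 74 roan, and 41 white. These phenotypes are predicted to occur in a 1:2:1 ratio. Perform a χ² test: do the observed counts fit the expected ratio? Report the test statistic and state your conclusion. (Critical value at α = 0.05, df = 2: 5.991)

Under the 1:2:1 hypothesis (Σ ratio = 4, N = 153):
  red: 153 × 1/4 = 38.25
  roan: 153 × 2/4 = 76.5
  white: 153 × 1/4 = 38.25
χ² = Σ (O − E)² / E
  red: (38 − 38.25)² / 38.25 = 0.0016
  roan: (74 − 76.5)² / 76.5 = 0.0817
  white: (41 − 38.25)² / 38.25 = 0.1977
χ² = 0.0016 + 0.0817 + 0.1977 = 0.281
Degrees of freedom = 3 − 1 = 2; critical value at α = 0.05 is 5.991.
Since 0.281 < 5.991, we fail to reject the null hypothesis — the data are consistent with the 1:2:1 ratio.

0.281; consistent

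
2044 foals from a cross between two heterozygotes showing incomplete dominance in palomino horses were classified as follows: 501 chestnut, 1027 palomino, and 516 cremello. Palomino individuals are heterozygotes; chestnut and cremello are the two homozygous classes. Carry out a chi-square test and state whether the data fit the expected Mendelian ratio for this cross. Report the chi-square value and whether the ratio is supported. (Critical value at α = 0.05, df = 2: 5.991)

0.269; consistent

With incomplete dominance, a heterozygote × heterozygote cross gives a 1:2:1 phenotypic ratio.
Total ratio parts = 4. Expected numbers out of 2044:
  chestnut: 2044 × 1/4 = 511
  palomino: 2044 × 2/4 = 1022
  cremello: 2044 × 1/4 = 511
χ² = Σ (O − E)² / E
  chestnut: (501 − 511)² / 511 = 0.1957
  palomino: (1027 − 1022)² / 1022 = 0.0245
  cremello: (516 − 511)² / 511 = 0.0489
χ² = 0.1957 + 0.0245 + 0.0489 = 0.2691 ≈ 0.269
Degrees of freedom = 3 − 1 = 2; critical value at α = 0.05 is 5.991.
Since 0.269 < 5.991, we fail to reject the null hypothesis — the data are consistent with the 1:2:1 ratio.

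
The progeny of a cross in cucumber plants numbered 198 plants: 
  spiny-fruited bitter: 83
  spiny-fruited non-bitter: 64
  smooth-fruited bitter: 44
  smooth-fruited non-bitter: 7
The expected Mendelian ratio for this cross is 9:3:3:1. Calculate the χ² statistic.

30.292

Under the 9:3:3:1 hypothesis (Σ ratio = 16, N = 198):
  spiny-fruited bitter: 198 × 9/16 = 111.375
  spiny-fruited non-bitter: 198 × 3/16 = 37.125
  smooth-fruited bitter: 198 × 3/16 = 37.125
  smooth-fruited non-bitter: 198 × 1/16 = 12.375
χ² = Σ (O − E)² / E
  spiny-fruited bitter: (83 − 111.375)² / 111.375 = 7.2291
  spiny-fruited non-bitter: (64 − 37.125)² / 37.125 = 19.4550
  smooth-fruited bitter: (44 − 37.125)² / 37.125 = 1.2731
  smooth-fruited non-bitter: (7 − 12.375)² / 12.375 = 2.3346
χ² = 7.2291 + 19.4550 + 1.2731 + 2.3346 = 30.2918 ≈ 30.292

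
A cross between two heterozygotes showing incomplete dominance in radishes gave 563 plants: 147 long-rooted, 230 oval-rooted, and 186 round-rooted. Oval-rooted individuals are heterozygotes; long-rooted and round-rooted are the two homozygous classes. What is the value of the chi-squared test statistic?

With incomplete dominance, a heterozygote × heterozygote cross gives a 1:2:1 phenotypic ratio.
Expected counts for N = 563 under a 1:2:1 ratio (total parts = 4):
  long-rooted: 563 × 1/4 = 140.75
  oval-rooted: 563 × 2/4 = 281.5
  round-rooted: 563 × 1/4 = 140.75
χ² = Σ (O − E)² / E
  long-rooted: (147 − 140.75)² / 140.75 = 0.2775
  oval-rooted: (230 − 281.5)² / 281.5 = 9.4218
  round-rooted: (186 − 140.75)² / 140.75 = 14.5475
χ² = 0.2775 + 9.4218 + 14.5475 = 24.2468 ≈ 24.247

24.247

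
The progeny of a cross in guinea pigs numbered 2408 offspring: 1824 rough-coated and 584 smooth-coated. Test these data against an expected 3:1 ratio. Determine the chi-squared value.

The 3:1 ratio has 4 parts, so with N = 2408 the expected counts are:
  rough-coated: 2408 × 3/4 = 1806
  smooth-coated: 2408 × 1/4 = 602
χ² = Σ (O − E)² / E
  rough-coated: (1824 − 1806)² / 1806 = 0.1794
  smooth-coated: (584 − 602)² / 602 = 0.5382
χ² = 0.1794 + 0.5382 = 0.7176 ≈ 0.718

0.718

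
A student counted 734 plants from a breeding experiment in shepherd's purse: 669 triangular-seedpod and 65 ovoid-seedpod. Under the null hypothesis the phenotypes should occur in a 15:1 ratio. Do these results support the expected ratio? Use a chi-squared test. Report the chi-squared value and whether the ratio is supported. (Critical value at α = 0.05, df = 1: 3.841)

The 15:1 ratio has 16 parts, so with N = 734 the expected counts are:
  triangular-seedpod: 734 × 15/16 = 688.125
  ovoid-seedpod: 734 × 1/16 = 45.875
χ² = Σ (O − E)² / E
  triangular-seedpod: (669 − 688.125)² / 688.125 = 0.5315
  ovoid-seedpod: (65 − 45.875)² / 45.875 = 7.9731
χ² = 0.5315 + 7.9731 = 8.5046 ≈ 8.505
Degrees of freedom = 2 − 1 = 1; critical value at α = 0.05 is 3.841.
Since 8.505 > 3.841, we reject the null hypothesis — the data do not fit the 15:1 ratio.

8.505; not consistent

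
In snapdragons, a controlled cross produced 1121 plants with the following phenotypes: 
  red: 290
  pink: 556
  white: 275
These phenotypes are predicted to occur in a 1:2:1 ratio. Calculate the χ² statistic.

The 1:2:1 ratio has 4 parts, so with N = 1121 the expected counts are:
  red: 1121 × 1/4 = 280.25
  pink: 1121 × 2/4 = 560.5
  white: 1121 × 1/4 = 280.25
χ² = Σ (O − E)² / E
  red: (290 − 280.25)² / 280.25 = 0.3392
  pink: (556 − 560.5)² / 560.5 = 0.0361
  white: (275 − 280.25)² / 280.25 = 0.0983
χ² = 0.3392 + 0.0361 + 0.0983 = 0.4736 ≈ 0.474

0.474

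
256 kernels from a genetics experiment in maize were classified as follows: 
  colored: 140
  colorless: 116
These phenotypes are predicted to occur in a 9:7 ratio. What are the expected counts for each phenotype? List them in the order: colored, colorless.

Under the 9:7 hypothesis (Σ ratio = 16, N = 256):
  colored: 256 × 9/16 = 144
  colorless: 256 × 7/16 = 112

144, 112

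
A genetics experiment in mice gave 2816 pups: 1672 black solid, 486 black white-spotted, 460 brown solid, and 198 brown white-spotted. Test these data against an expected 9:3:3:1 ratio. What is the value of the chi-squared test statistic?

19.737

Expected counts for N = 2816 under a 9:3:3:1 ratio (total parts = 16):
  black solid: 2816 × 9/16 = 1584
  black white-spotted: 2816 × 3/16 = 528
  brown solid: 2816 × 3/16 = 528
  brown white-spotted: 2816 × 1/16 = 176
χ² = Σ (O − E)² / E
  black solid: (1672 − 1584)² / 1584 = 4.8889
  black white-spotted: (486 − 528)² / 528 = 3.3409
  brown solid: (460 − 528)² / 528 = 8.7576
  brown white-spotted: (198 − 176)² / 176 = 2.7500
χ² = 4.8889 + 3.3409 + 8.7576 + 2.7500 = 19.7374 ≈ 19.737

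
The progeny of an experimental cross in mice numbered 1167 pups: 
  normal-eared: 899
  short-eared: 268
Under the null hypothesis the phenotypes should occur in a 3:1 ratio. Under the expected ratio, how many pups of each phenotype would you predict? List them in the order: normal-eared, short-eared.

875.25, 291.75

Under the 3:1 hypothesis (Σ ratio = 4, N = 1167):
  normal-eared: 1167 × 3/4 = 875.25
  short-eared: 1167 × 1/4 = 291.75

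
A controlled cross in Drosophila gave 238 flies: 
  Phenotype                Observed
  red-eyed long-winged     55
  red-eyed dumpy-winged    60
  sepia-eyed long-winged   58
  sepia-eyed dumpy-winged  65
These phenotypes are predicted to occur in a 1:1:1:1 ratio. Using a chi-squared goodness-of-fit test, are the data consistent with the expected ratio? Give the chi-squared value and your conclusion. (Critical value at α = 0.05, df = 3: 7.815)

0.891; consistent

Under the 1:1:1:1 hypothesis (Σ ratio = 4, N = 238):
  red-eyed long-winged: 238 × 1/4 = 59.5
  red-eyed dumpy-winged: 238 × 1/4 = 59.5
  sepia-eyed long-winged: 238 × 1/4 = 59.5
  sepia-eyed dumpy-winged: 238 × 1/4 = 59.5
χ² = Σ (O − E)² / E
  red-eyed long-winged: (55 − 59.5)² / 59.5 = 0.3403
  red-eyed dumpy-winged: (60 − 59.5)² / 59.5 = 0.0042
  sepia-eyed long-winged: (58 − 59.5)² / 59.5 = 0.0378
  sepia-eyed dumpy-winged: (65 − 59.5)² / 59.5 = 0.5084
χ² = 0.3403 + 0.0042 + 0.0378 + 0.5084 = 0.8907 ≈ 0.891
Degrees of freedom = 4 − 1 = 3; critical value at α = 0.05 is 7.815.
Since 0.891 < 7.815, we fail to reject the null hypothesis — the data are consistent with the 1:1:1:1 ratio.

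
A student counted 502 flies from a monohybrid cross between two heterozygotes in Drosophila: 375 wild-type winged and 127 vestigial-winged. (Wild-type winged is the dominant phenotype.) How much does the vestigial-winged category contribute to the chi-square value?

For a monohybrid cross between heterozygotes with complete dominance, the expected phenotypic ratio is 3:1.
Expected counts for N = 502 under a 3:1 ratio (total parts = 4):
  wild-type winged: 502 × 3/4 = 376.5
  vestigial-winged: 502 × 1/4 = 125.5
Contribution of vestigial-winged: (127 − 125.5)² / 125.5 = 0.0179

0.018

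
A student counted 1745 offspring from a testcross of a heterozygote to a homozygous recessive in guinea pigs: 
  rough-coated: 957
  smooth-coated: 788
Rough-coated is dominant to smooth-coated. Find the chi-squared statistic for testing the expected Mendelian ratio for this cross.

16.367

A testcross of a heterozygote (Aa × aa) gives a 1:1 phenotypic ratio.
Total ratio parts = 2. Expected numbers out of 1745:
  rough-coated: 1745 × 1/2 = 872.5
  smooth-coated: 1745 × 1/2 = 872.5
χ² = Σ (O − E)² / E
  rough-coated: (957 − 872.5)² / 872.5 = 8.1837
  smooth-coated: (788 − 872.5)² / 872.5 = 8.1837
χ² = 8.1837 + 8.1837 = 16.3674 ≈ 16.367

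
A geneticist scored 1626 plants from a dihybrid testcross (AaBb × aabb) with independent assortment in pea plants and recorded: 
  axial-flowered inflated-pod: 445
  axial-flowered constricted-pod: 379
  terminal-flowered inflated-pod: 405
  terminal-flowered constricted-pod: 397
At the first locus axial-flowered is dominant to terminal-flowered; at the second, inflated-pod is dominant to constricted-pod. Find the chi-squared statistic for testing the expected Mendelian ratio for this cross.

A dihybrid testcross with independent assortment gives a 1:1:1:1 ratio.
Total ratio parts = 4. Expected numbers out of 1626:
  axial-flowered inflated-pod: 1626 × 1/4 = 406.5
  axial-flowered constricted-pod: 1626 × 1/4 = 406.5
  terminal-flowered inflated-pod: 1626 × 1/4 = 406.5
  terminal-flowered constricted-pod: 1626 × 1/4 = 406.5
χ² = Σ (O − E)² / E
  axial-flowered inflated-pod: (445 − 406.5)² / 406.5 = 3.6464
  axial-flowered constricted-pod: (379 − 406.5)² / 406.5 = 1.8604
  terminal-flowered inflated-pod: (405 − 406.5)² / 406.5 = 0.0055
  terminal-flowered constricted-pod: (397 − 406.5)² / 406.5 = 0.2220
χ² = 3.6464 + 1.8604 + 0.0055 + 0.2220 = 5.7343 ≈ 5.734

5.734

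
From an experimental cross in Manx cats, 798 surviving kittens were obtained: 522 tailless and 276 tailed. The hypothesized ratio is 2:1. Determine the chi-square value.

0.564

Expected counts for N = 798 under a 2:1 ratio (total parts = 3):
  tailless: 798 × 2/3 = 532
  tailed: 798 × 1/3 = 266
χ² = Σ (O − E)² / E
  tailless: (522 − 532)² / 532 = 0.1880
  tailed: (276 − 266)² / 266 = 0.3759
χ² = 0.1880 + 0.3759 = 0.5639 ≈ 0.564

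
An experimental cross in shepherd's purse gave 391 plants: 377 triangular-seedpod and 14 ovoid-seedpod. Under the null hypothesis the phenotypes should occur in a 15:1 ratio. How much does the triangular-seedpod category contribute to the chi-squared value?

Total ratio parts = 16. Expected numbers out of 391:
  triangular-seedpod: 391 × 15/16 = 366.5625
  ovoid-seedpod: 391 × 1/16 = 24.4375
Contribution of triangular-seedpod: (377 − 366.5625)² / 366.5625 = 0.2972

0.297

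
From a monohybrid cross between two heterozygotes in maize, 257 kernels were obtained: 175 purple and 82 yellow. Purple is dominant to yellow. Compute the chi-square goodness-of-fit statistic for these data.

For a monohybrid cross between heterozygotes with complete dominance, the expected phenotypic ratio is 3:1.
Total ratio parts = 4. Expected numbers out of 257:
  purple: 257 × 3/4 = 192.75
  yellow: 257 × 1/4 = 64.25
χ² = Σ (O − E)² / E
  purple: (175 − 192.75)² / 192.75 = 1.6346
  yellow: (82 − 64.25)² / 64.25 = 4.9037
χ² = 1.6346 + 4.9037 = 6.5383 ≈ 6.538

6.538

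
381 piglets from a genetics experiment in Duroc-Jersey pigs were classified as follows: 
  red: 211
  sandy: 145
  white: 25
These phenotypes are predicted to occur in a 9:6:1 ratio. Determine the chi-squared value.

0.142

Total ratio parts = 16. Expected numbers out of 381:
  red: 381 × 9/16 = 214.3125
  sandy: 381 × 6/16 = 142.875
  white: 381 × 1/16 = 23.8125
χ² = Σ (O − E)² / E
  red: (211 − 214.3125)² / 214.3125 = 0.0512
  sandy: (145 − 142.875)² / 142.875 = 0.0316
  white: (25 − 23.8125)² / 23.8125 = 0.0592
χ² = 0.0512 + 0.0316 + 0.0592 = 0.142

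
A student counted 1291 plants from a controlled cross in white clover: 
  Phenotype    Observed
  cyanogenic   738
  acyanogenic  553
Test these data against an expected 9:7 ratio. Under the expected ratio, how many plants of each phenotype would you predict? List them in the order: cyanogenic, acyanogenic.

Total ratio parts = 16. Expected numbers out of 1291:
  cyanogenic: 1291 × 9/16 = 726.1875
  acyanogenic: 1291 × 7/16 = 564.8125

726.1875, 564.8125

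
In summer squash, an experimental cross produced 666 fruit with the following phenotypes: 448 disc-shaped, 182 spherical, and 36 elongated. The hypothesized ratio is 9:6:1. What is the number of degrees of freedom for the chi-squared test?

A goodness-of-fit test with 3 phenotype classes has df = 3 − 1 = 2.

2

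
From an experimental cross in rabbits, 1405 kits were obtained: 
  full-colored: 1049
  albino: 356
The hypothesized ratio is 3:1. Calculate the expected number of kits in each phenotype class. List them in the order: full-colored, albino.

1053.75, 351.25

Expected counts for N = 1405 under a 3:1 ratio (total parts = 4):
  full-colored: 1405 × 3/4 = 1053.75
  albino: 1405 × 1/4 = 351.25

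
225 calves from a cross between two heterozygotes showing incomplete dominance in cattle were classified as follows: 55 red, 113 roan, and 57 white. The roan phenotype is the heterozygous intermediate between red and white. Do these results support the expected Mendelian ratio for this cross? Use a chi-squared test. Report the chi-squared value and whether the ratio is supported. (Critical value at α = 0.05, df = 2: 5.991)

With incomplete dominance, a heterozygote × heterozygote cross gives a 1:2:1 phenotypic ratio.
Expected counts for N = 225 under a 1:2:1 ratio (total parts = 4):
  red: 225 × 1/4 = 56.25
  roan: 225 × 2/4 = 112.5
  white: 225 × 1/4 = 56.25
χ² = Σ (O − E)² / E
  red: (55 − 56.25)² / 56.25 = 0.0278
  roan: (113 − 112.5)² / 112.5 = 0.0022
  white: (57 − 56.25)² / 56.25 = 0.0100
χ² = 0.0278 + 0.0022 + 0.0100 = 0.040
Degrees of freedom = 3 − 1 = 2; critical value at α = 0.05 is 5.991.
Since 0.040 < 5.991, we fail to reject the null hypothesis — the data are consistent with the 1:2:1 ratio.

0.040; consistent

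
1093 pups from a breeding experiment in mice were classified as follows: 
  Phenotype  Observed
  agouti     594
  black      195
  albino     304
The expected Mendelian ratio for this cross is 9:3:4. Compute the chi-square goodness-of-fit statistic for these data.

4.647

The 9:3:4 ratio has 16 parts, so with N = 1093 the expected counts are:
  agouti: 1093 × 9/16 = 614.8125
  black: 1093 × 3/16 = 204.9375
  albino: 1093 × 4/16 = 273.25
χ² = Σ (O − E)² / E
  agouti: (594 − 614.8125)² / 614.8125 = 0.7045
  black: (195 − 204.9375)² / 204.9375 = 0.4819
  albino: (304 − 273.25)² / 273.25 = 3.4604
χ² = 0.7045 + 0.4819 + 3.4604 = 4.6468 ≈ 4.647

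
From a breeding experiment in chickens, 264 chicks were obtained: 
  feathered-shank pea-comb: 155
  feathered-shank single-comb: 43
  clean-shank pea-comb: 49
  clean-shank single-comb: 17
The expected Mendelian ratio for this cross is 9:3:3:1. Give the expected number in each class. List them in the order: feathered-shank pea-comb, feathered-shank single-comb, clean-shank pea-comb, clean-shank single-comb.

148.5, 49.5, 49.5, 16.5

Under the 9:3:3:1 hypothesis (Σ ratio = 16, N = 264):
  feathered-shank pea-comb: 264 × 9/16 = 148.5
  feathered-shank single-comb: 264 × 3/16 = 49.5
  clean-shank pea-comb: 264 × 3/16 = 49.5
  clean-shank single-comb: 264 × 1/16 = 16.5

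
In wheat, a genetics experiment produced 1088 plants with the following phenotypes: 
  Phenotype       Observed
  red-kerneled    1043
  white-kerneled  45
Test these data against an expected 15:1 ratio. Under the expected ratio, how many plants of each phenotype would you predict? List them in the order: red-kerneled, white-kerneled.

1020, 68

Expected counts for N = 1088 under a 15:1 ratio (total parts = 16):
  red-kerneled: 1088 × 15/16 = 1020
  white-kerneled: 1088 × 1/16 = 68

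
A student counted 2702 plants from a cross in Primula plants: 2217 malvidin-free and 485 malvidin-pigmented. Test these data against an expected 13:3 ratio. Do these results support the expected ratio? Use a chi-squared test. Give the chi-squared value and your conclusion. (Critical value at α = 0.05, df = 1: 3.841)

The 13:3 ratio has 16 parts, so with N = 2702 the expected counts are:
  malvidin-free: 2702 × 13/16 = 2195.375
  malvidin-pigmented: 2702 × 3/16 = 506.625
χ² = Σ (O − E)² / E
  malvidin-free: (2217 − 2195.375)² / 2195.375 = 0.2130
  malvidin-pigmented: (485 − 506.625)² / 506.625 = 0.9231
χ² = 0.2130 + 0.9231 = 1.1361 ≈ 1.136
Degrees of freedom = 2 − 1 = 1; critical value at α = 0.05 is 3.841.
Since 1.136 < 3.841, we fail to reject the null hypothesis — the data are consistent with the 13:3 ratio.

1.136; consistent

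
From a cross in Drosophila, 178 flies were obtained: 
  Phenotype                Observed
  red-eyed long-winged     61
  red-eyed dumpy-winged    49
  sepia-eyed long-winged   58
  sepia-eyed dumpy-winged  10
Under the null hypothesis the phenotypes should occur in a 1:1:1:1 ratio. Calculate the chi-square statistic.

Under the 1:1:1:1 hypothesis (Σ ratio = 4, N = 178):
  red-eyed long-winged: 178 × 1/4 = 44.5
  red-eyed dumpy-winged: 178 × 1/4 = 44.5
  sepia-eyed long-winged: 178 × 1/4 = 44.5
  sepia-eyed dumpy-winged: 178 × 1/4 = 44.5
χ² = Σ (O − E)² / E
  red-eyed long-winged: (61 − 44.5)² / 44.5 = 6.1180
  red-eyed dumpy-winged: (49 − 44.5)² / 44.5 = 0.4551
  sepia-eyed long-winged: (58 − 44.5)² / 44.5 = 4.0955
  sepia-eyed dumpy-winged: (10 − 44.5)² / 44.5 = 26.7472
χ² = 6.1180 + 0.4551 + 4.0955 + 26.7472 = 37.4158 ≈ 37.416

37.416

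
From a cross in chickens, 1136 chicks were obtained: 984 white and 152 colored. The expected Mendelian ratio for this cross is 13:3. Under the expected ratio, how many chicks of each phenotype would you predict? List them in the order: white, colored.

Total ratio parts = 16. Expected numbers out of 1136:
  white: 1136 × 13/16 = 923
  colored: 1136 × 3/16 = 213

923, 213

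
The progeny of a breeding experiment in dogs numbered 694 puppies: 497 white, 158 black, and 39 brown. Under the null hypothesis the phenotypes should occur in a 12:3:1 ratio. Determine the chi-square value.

7.474

Total ratio parts = 16. Expected numbers out of 694:
  white: 694 × 12/16 = 520.5
  black: 694 × 3/16 = 130.125
  brown: 694 × 1/16 = 43.375
χ² = Σ (O − E)² / E
  white: (497 − 520.5)² / 520.5 = 1.0610
  black: (158 − 130.125)² / 130.125 = 5.9713
  brown: (39 − 43.375)² / 43.375 = 0.4413
χ² = 1.0610 + 5.9713 + 0.4413 = 7.4736 ≈ 7.474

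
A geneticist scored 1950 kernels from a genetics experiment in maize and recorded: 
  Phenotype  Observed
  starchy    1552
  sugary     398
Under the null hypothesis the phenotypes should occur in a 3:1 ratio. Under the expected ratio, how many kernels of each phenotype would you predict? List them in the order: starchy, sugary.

1462.5, 487.5

Expected counts for N = 1950 under a 3:1 ratio (total parts = 4):
  starchy: 1950 × 3/4 = 1462.5
  sugary: 1950 × 1/4 = 487.5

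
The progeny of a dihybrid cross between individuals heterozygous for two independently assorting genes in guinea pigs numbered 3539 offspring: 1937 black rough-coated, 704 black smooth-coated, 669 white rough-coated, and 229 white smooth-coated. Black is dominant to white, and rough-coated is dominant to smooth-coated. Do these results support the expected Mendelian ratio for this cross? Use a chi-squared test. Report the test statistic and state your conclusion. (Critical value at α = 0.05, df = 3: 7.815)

4.233; consistent

A dihybrid F₂ with independent assortment and complete dominance at both loci gives a 9:3:3:1 phenotypic ratio.
The 9:3:3:1 ratio has 16 parts, so with N = 3539 the expected counts are:
  black rough-coated: 3539 × 9/16 = 1990.6875
  black smooth-coated: 3539 × 3/16 = 663.5625
  white rough-coated: 3539 × 3/16 = 663.5625
  white smooth-coated: 3539 × 1/16 = 221.1875
χ² = Σ (O − E)² / E
  black rough-coated: (1937 − 1990.6875)² / 1990.6875 = 1.4479
  black smooth-coated: (704 − 663.5625)² / 663.5625 = 2.4643
  white rough-coated: (669 − 663.5625)² / 663.5625 = 0.0446
  white smooth-coated: (229 − 221.1875)² / 221.1875 = 0.2759
χ² = 1.4479 + 2.4643 + 0.0446 + 0.2759 = 4.2327 ≈ 4.233
Degrees of freedom = 4 − 1 = 3; critical value at α = 0.05 is 7.815.
Since 4.233 < 7.815, we fail to reject the null hypothesis — the data are consistent with the 9:3:3:1 ratio.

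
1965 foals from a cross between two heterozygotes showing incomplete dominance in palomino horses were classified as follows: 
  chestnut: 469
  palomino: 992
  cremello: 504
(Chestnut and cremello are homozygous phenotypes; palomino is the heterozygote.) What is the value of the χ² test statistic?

1.431

With incomplete dominance, a heterozygote × heterozygote cross gives a 1:2:1 phenotypic ratio.
Under the 1:2:1 hypothesis (Σ ratio = 4, N = 1965):
  chestnut: 1965 × 1/4 = 491.25
  palomino: 1965 × 2/4 = 982.5
  cremello: 1965 × 1/4 = 491.25
χ² = Σ (O − E)² / E
  chestnut: (469 − 491.25)² / 491.25 = 1.0078
  palomino: (992 − 982.5)² / 982.5 = 0.0919
  cremello: (504 − 491.25)² / 491.25 = 0.3309
χ² = 1.0078 + 0.0919 + 0.3309 = 1.4306 ≈ 1.431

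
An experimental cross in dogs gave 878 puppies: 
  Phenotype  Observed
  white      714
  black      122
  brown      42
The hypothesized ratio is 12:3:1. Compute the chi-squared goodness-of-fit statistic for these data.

18.735

Total ratio parts = 16. Expected numbers out of 878:
  white: 878 × 12/16 = 658.5
  black: 878 × 3/16 = 164.625
  brown: 878 × 1/16 = 54.875
χ² = Σ (O − E)² / E
  white: (714 − 658.5)² / 658.5 = 4.6777
  black: (122 − 164.625)² / 164.625 = 11.0365
  brown: (42 − 54.875)² / 54.875 = 3.0208
χ² = 4.6777 + 11.0365 + 3.0208 = 18.735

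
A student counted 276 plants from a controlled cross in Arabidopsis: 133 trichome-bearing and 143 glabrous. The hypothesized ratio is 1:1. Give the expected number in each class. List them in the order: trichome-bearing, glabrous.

The 1:1 ratio has 2 parts, so with N = 276 the expected counts are:
  trichome-bearing: 276 × 1/2 = 138
  glabrous: 276 × 1/2 = 138

138, 138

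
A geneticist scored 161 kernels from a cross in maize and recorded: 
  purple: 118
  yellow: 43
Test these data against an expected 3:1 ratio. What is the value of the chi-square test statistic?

0.251

Under the 3:1 hypothesis (Σ ratio = 4, N = 161):
  purple: 161 × 3/4 = 120.75
  yellow: 161 × 1/4 = 40.25
χ² = Σ (O − E)² / E
  purple: (118 − 120.75)² / 120.75 = 0.0626
  yellow: (43 − 40.25)² / 40.25 = 0.1879
χ² = 0.0626 + 0.1879 = 0.2505 ≈ 0.251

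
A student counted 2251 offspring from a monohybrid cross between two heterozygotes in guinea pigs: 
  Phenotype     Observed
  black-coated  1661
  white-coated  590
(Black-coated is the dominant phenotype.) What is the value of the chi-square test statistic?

For a monohybrid cross between heterozygotes with complete dominance, the expected phenotypic ratio is 3:1.
Expected counts for N = 2251 under a 3:1 ratio (total parts = 4):
  black-coated: 2251 × 3/4 = 1688.25
  white-coated: 2251 × 1/4 = 562.75
χ² = Σ (O − E)² / E
  black-coated: (1661 − 1688.25)² / 1688.25 = 0.4398
  white-coated: (590 − 562.75)² / 562.75 = 1.3195
χ² = 0.4398 + 1.3195 = 1.7593 ≈ 1.759

1.759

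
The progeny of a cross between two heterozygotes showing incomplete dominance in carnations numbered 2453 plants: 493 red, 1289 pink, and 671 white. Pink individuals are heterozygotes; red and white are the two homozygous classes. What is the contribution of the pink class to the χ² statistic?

3.185

With incomplete dominance, a heterozygote × heterozygote cross gives a 1:2:1 phenotypic ratio.
Expected counts for N = 2453 under a 1:2:1 ratio (total parts = 4):
  red: 2453 × 1/4 = 613.25
  pink: 2453 × 2/4 = 1226.5
  white: 2453 × 1/4 = 613.25
Contribution of pink: (1289 − 1226.5)² / 1226.5 = 3.1849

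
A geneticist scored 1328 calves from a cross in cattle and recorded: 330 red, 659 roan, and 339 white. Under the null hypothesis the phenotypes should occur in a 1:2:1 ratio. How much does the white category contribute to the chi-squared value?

0.148

The 1:2:1 ratio has 4 parts, so with N = 1328 the expected counts are:
  red: 1328 × 1/4 = 332
  roan: 1328 × 2/4 = 664
  white: 1328 × 1/4 = 332
Contribution of white: (339 − 332)² / 332 = 0.1476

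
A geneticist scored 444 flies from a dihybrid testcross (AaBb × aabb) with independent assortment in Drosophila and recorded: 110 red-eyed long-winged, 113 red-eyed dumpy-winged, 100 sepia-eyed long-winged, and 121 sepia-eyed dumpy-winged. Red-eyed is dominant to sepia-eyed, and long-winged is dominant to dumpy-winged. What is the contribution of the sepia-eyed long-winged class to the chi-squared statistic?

A dihybrid testcross with independent assortment gives a 1:1:1:1 ratio.
Under the 1:1:1:1 hypothesis (Σ ratio = 4, N = 444):
  red-eyed long-winged: 444 × 1/4 = 111
  red-eyed dumpy-winged: 444 × 1/4 = 111
  sepia-eyed long-winged: 444 × 1/4 = 111
  sepia-eyed dumpy-winged: 444 × 1/4 = 111
Contribution of sepia-eyed long-winged: (100 − 111)² / 111 = 1.0901

1.090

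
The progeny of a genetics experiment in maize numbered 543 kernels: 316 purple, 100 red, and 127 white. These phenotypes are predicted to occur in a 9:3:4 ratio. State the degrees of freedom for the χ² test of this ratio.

2

A goodness-of-fit test with 3 phenotype classes has df = 3 − 1 = 2.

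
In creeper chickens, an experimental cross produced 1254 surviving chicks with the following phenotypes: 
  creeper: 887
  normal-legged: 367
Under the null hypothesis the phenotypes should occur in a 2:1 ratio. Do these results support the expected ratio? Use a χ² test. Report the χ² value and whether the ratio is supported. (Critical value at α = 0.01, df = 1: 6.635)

9.334; not consistent

Under the 2:1 hypothesis (Σ ratio = 3, N = 1254):
  creeper: 1254 × 2/3 = 836
  normal-legged: 1254 × 1/3 = 418
χ² = Σ (O − E)² / E
  creeper: (887 − 836)² / 836 = 3.1112
  normal-legged: (367 − 418)² / 418 = 6.2225
χ² = 3.1112 + 6.2225 = 9.3337 ≈ 9.334
Degrees of freedom = 2 − 1 = 1; critical value at α = 0.01 is 6.635.
Since 9.334 > 6.635, we reject the null hypothesis — the data do not fit the 2:1 ratio.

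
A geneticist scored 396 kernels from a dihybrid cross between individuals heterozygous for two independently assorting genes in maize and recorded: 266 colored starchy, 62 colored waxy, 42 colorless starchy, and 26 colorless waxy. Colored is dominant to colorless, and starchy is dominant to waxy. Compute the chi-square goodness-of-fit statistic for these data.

A dihybrid F₂ with independent assortment and complete dominance at both loci gives a 9:3:3:1 phenotypic ratio.
Expected counts for N = 396 under a 9:3:3:1 ratio (total parts = 16):
  colored starchy: 396 × 9/16 = 222.75
  colored waxy: 396 × 3/16 = 74.25
  colorless starchy: 396 × 3/16 = 74.25
  colorless waxy: 396 × 1/16 = 24.75
χ² = Σ (O − E)² / E
  colored starchy: (266 − 222.75)² / 222.75 = 8.3976
  colored waxy: (62 − 74.25)² / 74.25 = 2.0210
  colorless starchy: (42 − 74.25)² / 74.25 = 14.0076
  colorless waxy: (26 − 24.75)² / 24.75 = 0.0631
χ² = 8.3976 + 2.0210 + 14.0076 + 0.0631 = 24.4893 ≈ 24.489

24.489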